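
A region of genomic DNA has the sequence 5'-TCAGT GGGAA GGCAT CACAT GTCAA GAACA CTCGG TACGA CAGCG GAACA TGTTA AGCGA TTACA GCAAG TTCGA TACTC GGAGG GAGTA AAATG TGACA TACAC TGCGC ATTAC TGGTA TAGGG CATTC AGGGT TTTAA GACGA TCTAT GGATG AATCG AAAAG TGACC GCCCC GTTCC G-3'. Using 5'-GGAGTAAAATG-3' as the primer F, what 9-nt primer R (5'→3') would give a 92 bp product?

5'-CGGGGCGGT-3'

The forward primer binds at positions 85–95, so a 92 bp product ends at position 85 + 92 − 1 = 176.
The reverse primer anneals to the top strand over positions 168–176, i.e. to ACCGCCCCG.
Its sequence written 5'→3' is the reverse complement: CGGGGCGGT.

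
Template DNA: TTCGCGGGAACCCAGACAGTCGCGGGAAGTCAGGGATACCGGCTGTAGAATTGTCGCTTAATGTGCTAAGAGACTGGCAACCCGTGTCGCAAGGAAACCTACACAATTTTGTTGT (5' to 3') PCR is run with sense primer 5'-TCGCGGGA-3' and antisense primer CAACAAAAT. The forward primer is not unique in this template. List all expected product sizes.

The forward primer TCGCGGGA matches the top strand at positions 2–9, 20–27.
The reverse primer's reverse complement is ATTTTGTTG, matching at positions 106–114.
Each forward site pairs with the reverse site to give a product ending at position 114: sizes 113, 95 bp.

113 bp, 95 bp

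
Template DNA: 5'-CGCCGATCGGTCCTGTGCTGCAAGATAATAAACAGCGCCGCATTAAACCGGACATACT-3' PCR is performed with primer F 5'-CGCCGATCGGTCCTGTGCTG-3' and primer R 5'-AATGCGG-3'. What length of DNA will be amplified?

The forward primer matches the template at positions 1–20.
The reverse primer's reverse complement is CCGCATT, which matches the template at positions 38–44.
Amplicon spans positions 1–44: 44 bp.

44 bp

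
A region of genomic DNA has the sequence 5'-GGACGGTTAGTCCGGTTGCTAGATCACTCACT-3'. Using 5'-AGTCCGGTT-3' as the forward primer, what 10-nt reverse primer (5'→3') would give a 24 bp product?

The forward primer binds at positions 9–17, so a 24 bp product ends at position 9 + 24 − 1 = 32.
The reverse primer anneals to the top strand over positions 23–32, i.e. to ATCACTCACT.
Its sequence written 5'→3' is the reverse complement: AGTGAGTGAT.

5'-AGTGAGTGAT-3'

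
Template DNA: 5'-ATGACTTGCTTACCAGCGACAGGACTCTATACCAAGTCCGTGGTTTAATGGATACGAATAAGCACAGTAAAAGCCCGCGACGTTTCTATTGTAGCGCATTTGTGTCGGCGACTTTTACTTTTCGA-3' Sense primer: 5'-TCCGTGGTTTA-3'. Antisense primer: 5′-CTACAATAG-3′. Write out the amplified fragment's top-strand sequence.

5'-TCCGTGGTTTAATGGATACGAATAAGCACAGTAAAAGCCCGCGACGTTTCTATTGTAG-3'

The forward primer matches the template at positions 37–47.
Reverse complement of the reverse primer: CTATTGTAG. This occurs on the top strand at positions 86–94.
The product is the template from position 37 through 94 (58 bp).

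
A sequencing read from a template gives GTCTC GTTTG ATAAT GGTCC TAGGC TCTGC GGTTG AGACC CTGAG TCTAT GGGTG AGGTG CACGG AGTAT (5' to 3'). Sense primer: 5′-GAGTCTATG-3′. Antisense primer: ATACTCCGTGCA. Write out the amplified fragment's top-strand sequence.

5'-GAGTCTATGGGTGAGGTGCACGGAGTAT-3'

The forward primer matches the template at positions 43–51.
Taking the reverse complement of ATACTCCGTGCA gives TGCACGGAGTAT, found at positions 59–70 on the template; the primer anneals here to the top strand with its 3' end pointing upstream.
The product is the template from position 43 through 70 (28 bp).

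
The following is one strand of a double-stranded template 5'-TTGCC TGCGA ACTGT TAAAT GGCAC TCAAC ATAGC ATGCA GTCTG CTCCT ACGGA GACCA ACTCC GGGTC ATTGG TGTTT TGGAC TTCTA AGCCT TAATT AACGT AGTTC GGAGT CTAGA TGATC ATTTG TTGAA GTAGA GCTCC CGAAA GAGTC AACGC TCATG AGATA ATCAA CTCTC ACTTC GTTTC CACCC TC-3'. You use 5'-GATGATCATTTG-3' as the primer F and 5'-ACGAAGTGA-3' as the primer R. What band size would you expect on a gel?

69 bp

Scanning the template, GATGATCATTTG occurs at positions 119–130; this primer anneals to the bottom strand there with its 3' end pointing downstream.
Reverse complement of the reverse primer: TCACTTCGT. This occurs on the top strand at positions 179–187.
Product length = (reverse-primer end) − (forward-primer start) + 1 = 187 − 119 + 1 = 69 bp.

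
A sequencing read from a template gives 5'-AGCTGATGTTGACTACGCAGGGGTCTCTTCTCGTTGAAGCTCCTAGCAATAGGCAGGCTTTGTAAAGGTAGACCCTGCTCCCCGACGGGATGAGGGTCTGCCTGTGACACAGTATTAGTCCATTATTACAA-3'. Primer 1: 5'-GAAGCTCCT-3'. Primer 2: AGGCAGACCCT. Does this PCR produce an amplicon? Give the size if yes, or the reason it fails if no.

Primer 1 (GAAGCTCCT) matches the top strand at positions 36–44; it acts as a forward primer.
Primer 2's reverse complement is AGGGTCTGCCT, matching the top strand at positions 93–103; it acts as a reverse primer.
The 3' ends face each other across positions 36–103, giving a 68 bp product.

Yes — a 68 bp product.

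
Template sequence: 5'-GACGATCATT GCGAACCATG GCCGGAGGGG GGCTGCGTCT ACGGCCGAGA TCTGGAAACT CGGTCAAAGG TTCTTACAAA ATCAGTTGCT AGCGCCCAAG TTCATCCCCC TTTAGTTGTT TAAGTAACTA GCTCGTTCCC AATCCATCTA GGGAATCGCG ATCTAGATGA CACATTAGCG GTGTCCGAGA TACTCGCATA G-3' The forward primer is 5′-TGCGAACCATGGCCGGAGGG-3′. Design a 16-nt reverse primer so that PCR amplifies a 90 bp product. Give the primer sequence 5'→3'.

5'-TTGGGCGCTAGCAACT-3'

The forward primer binds at positions 10–29, so a 90 bp product ends at position 10 + 90 − 1 = 99.
The reverse primer anneals to the top strand over positions 84–99, i.e. to AGTTGCTAGCGCCCAA.
Its sequence written 5'→3' is the reverse complement: TTGGGCGCTAGCAACT.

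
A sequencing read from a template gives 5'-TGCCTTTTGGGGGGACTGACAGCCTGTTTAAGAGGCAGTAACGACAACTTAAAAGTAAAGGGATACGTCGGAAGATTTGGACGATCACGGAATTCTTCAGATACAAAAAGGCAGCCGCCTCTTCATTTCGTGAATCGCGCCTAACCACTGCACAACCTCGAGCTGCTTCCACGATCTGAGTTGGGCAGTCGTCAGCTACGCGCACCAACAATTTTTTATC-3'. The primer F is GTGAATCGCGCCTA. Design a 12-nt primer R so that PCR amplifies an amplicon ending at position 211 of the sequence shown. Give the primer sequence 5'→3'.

The forward primer binds at positions 130–143; the product's 3' end on the top strand is position 211.
The reverse primer anneals to the top strand over positions 200–211, i.e. to GCGCACCAACAA.
Its sequence written 5'→3' is the reverse complement: TTGTTGGTGCGC.

5'-TTGTTGGTGCGC-3'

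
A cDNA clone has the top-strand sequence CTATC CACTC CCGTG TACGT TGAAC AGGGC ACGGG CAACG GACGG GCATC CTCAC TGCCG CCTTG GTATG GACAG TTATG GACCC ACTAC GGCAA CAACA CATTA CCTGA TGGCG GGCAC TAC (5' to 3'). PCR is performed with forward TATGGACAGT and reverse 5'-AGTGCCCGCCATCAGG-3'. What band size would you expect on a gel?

55 bp

The forward primer matches the template at positions 67–76.
Reverse complement of the reverse primer: CCTGATGGCGGGCACT. This occurs on the top strand at positions 106–121.
Amplicon spans positions 67–121: 55 bp.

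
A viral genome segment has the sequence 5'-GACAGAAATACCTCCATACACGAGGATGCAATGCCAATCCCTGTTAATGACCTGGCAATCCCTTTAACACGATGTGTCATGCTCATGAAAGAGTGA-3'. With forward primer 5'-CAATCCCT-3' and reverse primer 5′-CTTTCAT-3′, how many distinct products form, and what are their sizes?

Two products: 57 bp, 36 bp

The forward primer CAATCCCT matches the top strand at positions 35–42, 56–63.
The reverse primer's reverse complement is ATGAAAG, matching at positions 85–91.
Each forward site pairs with the reverse site to give a product ending at position 91: sizes 57, 36 bp.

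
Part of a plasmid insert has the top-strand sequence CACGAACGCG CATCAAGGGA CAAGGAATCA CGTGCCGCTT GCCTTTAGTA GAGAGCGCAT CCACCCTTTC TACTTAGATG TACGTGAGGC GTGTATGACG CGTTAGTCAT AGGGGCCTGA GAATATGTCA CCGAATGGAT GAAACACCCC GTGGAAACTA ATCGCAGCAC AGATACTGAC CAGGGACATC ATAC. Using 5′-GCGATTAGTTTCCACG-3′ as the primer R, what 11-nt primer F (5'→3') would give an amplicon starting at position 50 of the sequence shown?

The reverse primer's reverse complement CGTGGAAACTAATCGC matches the template at positions 150–165; the product starts at position 50.
The forward primer is identical to the top strand over positions 50–60: AGAGAGCGCAT.

5'-AGAGAGCGCAT-3'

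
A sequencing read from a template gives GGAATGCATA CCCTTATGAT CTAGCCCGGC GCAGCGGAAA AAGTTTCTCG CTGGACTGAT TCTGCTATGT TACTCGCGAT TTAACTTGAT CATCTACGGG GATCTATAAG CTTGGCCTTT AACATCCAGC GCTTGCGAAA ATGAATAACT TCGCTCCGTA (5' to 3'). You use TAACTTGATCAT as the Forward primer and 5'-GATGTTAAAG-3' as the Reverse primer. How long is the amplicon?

Forward primer TAACTTGATCAT is found on the top strand at positions 82–93.
Taking the reverse complement of GATGTTAAAG gives CTTTAACATC, found at positions 117–126 on the template; the primer anneals here to the top strand with its 3' end pointing upstream.
Product length = (reverse-primer end) − (forward-primer start) + 1 = 126 − 82 + 1 = 45 bp.

45 bp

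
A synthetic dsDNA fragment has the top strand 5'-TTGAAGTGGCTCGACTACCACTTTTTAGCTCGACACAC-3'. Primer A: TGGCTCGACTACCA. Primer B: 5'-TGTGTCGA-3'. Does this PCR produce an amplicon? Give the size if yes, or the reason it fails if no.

Yes — a 31 bp product.

Primer A (TGGCTCGACTACCA) matches the top strand at positions 7–20; it acts as a forward primer.
Primer B's reverse complement is TCGACACA, matching the top strand at positions 30–37; it acts as a reverse primer.
The 3' ends face each other across positions 7–37, giving a 31 bp product.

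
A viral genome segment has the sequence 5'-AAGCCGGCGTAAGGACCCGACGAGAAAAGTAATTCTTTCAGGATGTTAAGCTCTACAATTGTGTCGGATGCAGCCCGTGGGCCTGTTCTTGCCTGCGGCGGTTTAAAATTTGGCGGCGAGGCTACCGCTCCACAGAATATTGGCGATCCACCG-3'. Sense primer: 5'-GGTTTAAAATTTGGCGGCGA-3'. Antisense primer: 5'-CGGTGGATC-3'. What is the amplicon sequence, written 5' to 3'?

Forward primer GGTTTAAAATTTGGCGGCGA is found on the top strand at positions 100–119.
The reverse primer's reverse complement is GATCCACCG, which matches the template at positions 145–153.
The product is the template from position 100 through 153 (54 bp).

5'-GGTTTAAAATTTGGCGGCGAGGCTACCGCTCCACAGAATATTGGCGATCCACCG-3'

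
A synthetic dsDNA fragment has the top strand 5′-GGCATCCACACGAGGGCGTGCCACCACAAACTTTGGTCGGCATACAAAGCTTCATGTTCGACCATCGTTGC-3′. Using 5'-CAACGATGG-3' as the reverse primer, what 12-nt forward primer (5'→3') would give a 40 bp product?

5'-CTTTGGTCGGCA-3'

The reverse primer's reverse complement CCATCGTTG matches the template at positions 62–70, so the product ends at position 70.
A 40 bp product then starts at position 70 − 40 + 1 = 31.
The forward primer is identical to the top strand there: CTTTGGTCGGCA.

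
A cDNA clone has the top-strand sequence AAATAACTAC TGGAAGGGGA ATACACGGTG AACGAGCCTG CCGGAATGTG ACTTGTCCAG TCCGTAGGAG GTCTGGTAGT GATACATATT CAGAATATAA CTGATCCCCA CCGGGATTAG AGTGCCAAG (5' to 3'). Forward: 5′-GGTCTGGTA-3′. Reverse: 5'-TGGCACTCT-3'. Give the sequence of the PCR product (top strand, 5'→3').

5'-GGTCTGGTAGTGATACATATTCAGAATATAACTGATCCCCACCGGGATTAGAGTGCCA-3'

Forward primer GGTCTGGTA is found on the top strand at positions 70–78.
The reverse primer's reverse complement is AGAGTGCCA, which matches the template at positions 119–127.
The product is the template from position 70 through 127 (58 bp).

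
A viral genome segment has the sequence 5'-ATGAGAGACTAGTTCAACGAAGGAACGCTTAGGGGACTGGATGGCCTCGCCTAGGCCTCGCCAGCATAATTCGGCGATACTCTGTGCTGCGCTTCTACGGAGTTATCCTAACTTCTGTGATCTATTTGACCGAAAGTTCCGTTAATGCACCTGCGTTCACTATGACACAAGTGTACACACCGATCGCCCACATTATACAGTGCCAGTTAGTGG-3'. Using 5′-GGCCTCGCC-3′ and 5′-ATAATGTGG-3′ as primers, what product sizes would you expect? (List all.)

The forward primer GGCCTCGCC matches the top strand at positions 43–51, 54–62.
The reverse primer's reverse complement is CCACATTAT, matching at positions 188–196.
Each forward site pairs with the reverse site to give a product ending at position 196: sizes 154, 143 bp.

154 bp, 143 bp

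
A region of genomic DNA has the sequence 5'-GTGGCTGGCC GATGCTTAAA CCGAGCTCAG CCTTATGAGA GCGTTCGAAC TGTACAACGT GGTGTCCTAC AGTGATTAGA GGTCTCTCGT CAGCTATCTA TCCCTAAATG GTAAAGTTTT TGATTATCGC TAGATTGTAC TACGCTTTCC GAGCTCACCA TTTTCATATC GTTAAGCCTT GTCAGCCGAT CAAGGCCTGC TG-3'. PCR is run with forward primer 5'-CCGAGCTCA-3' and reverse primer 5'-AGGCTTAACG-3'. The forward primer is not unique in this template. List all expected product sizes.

The forward primer CCGAGCTCA matches the top strand at positions 21–29, 149–157.
The reverse primer's reverse complement is CGTTAAGCCT, matching at positions 170–179.
Each forward site pairs with the reverse site to give a product ending at position 179: sizes 159, 31 bp.

159 bp, 31 bp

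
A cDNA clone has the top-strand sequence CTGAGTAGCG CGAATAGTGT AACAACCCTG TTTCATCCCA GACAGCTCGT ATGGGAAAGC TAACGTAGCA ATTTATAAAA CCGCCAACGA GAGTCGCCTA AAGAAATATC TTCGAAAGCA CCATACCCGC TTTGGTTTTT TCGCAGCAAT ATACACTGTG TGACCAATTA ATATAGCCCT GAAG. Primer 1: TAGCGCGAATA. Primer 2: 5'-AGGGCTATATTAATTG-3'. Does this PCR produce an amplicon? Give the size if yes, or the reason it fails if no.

Primer 1 (TAGCGCGAATA) matches the top strand at positions 6–16; it acts as a forward primer.
Primer 2's reverse complement is CAATTAATATAGCCCT, matching the top strand at positions 165–180; it acts as a reverse primer.
The 3' ends face each other across positions 6–180, giving a 175 bp product.

Yes — a 175 bp product.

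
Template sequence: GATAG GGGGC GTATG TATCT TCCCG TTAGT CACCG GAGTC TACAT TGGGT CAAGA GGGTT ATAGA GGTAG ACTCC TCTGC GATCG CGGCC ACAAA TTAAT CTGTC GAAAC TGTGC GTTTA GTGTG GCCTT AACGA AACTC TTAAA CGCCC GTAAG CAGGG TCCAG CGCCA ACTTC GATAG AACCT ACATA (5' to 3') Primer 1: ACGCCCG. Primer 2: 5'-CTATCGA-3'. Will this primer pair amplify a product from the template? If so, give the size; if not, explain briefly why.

Primer 1 (ACGCCCG) matches the top strand at positions 145–151; it acts as a forward primer.
Primer 2's reverse complement is TCGATAG, matching the top strand at positions 174–180; it acts as a reverse primer.
The 3' ends face each other across positions 145–180, giving a 36 bp product.

Yes — a 36 bp product.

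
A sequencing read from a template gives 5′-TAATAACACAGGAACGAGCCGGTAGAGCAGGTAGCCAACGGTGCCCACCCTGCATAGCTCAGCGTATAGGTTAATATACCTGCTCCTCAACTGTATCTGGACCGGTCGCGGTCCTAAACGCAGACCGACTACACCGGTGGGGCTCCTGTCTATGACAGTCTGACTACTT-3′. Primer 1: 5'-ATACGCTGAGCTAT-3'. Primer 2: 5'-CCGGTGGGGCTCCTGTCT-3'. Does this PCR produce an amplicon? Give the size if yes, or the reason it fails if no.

No product — the primers' 3' ends point away from each other.

Primer 1 (ATACGCTGAGCTAT) has reverse complement ATAGCTCAGCGTAT, which matches the top strand at positions 54–67; primer 1 anneals to the top strand there with its 3' end pointing upstream toward position 54.
Primer 2 (CCGGTGGGGCTCCTGTCT) matches the top strand directly at positions 134–151; it anneals to the bottom strand with its 3' end pointing downstream toward position 151.
The 3' ends diverge (primer 1 extends toward position 1, primer 2 toward position 169), so the primers never converge on a shared product.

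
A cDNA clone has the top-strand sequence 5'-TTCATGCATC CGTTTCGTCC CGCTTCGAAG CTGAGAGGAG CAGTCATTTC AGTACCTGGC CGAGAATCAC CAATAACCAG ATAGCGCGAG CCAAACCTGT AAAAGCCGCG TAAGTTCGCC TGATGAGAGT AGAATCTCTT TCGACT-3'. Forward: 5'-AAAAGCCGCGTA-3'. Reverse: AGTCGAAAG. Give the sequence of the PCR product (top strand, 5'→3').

Forward primer AAAAGCCGCGTA is found on the top strand at positions 101–112.
Reverse complement of the reverse primer: CTTTCGACT. This occurs on the top strand at positions 138–146.
The product is the template from position 101 through 146 (46 bp).

5'-AAAAGCCGCGTAAGTTCGCCTGATGAGAGTAGAATCTCTTTCGACT-3'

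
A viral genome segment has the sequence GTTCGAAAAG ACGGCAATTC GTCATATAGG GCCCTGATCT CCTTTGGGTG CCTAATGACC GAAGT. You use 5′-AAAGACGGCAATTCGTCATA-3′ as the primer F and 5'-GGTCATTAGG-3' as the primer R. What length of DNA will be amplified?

Forward primer AAAGACGGCAATTCGTCATA is found on the top strand at positions 7–26.
The reverse primer's reverse complement is CCTAATGACC, which matches the template at positions 51–60.
Amplicon spans positions 7–60: 54 bp.

54 bp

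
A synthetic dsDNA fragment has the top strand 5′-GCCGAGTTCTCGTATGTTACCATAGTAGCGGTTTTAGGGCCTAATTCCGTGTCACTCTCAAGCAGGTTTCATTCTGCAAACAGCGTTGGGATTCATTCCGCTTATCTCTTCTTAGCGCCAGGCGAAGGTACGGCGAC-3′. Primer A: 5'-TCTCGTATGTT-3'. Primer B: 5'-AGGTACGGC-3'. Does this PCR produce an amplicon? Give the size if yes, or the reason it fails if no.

No product — both primers anneal to the same strand and extend in the same direction.

Primer A (TCTCGTATGTT) matches the top strand at positions 8–18 (3' end points downstream).
Primer B (AGGTACGGC) also matches the top strand directly, at positions 126–134 — its reverse complement GCCGTACCT is not present.
Both primers anneal to the bottom strand with 3' ends pointing the same way, so neither can prime synthesis back toward the other.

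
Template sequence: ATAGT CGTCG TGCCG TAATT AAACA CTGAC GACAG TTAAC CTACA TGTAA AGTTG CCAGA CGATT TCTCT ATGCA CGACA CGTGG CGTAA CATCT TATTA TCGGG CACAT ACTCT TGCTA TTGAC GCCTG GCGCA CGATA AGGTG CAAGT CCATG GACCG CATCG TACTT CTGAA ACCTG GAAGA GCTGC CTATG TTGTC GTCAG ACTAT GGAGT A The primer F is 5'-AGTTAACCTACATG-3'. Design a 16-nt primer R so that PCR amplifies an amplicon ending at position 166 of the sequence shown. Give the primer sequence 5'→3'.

5'-ACGATGCGGTCCATGG-3'

The forward primer binds at positions 34–47; the product's 3' end on the top strand is position 166.
The reverse primer anneals to the top strand over positions 151–166, i.e. to CCATGGACCGCATCGT.
Its sequence written 5'→3' is the reverse complement: ACGATGCGGTCCATGG.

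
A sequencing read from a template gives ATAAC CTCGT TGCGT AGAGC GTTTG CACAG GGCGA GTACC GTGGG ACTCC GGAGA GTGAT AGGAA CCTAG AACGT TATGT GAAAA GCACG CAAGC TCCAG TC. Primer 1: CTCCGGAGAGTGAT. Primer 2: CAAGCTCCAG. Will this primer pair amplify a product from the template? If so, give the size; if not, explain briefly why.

No product — both primers anneal to the same strand and extend in the same direction.

Primer 1 (CTCCGGAGAGTGAT) matches the top strand at positions 47–60 (3' end points downstream).
Primer 2 (CAAGCTCCAG) also matches the top strand directly, at positions 91–100 — its reverse complement CTGGAGCTTG is not present.
Both primers anneal to the bottom strand with 3' ends pointing the same way, so neither can prime synthesis back toward the other.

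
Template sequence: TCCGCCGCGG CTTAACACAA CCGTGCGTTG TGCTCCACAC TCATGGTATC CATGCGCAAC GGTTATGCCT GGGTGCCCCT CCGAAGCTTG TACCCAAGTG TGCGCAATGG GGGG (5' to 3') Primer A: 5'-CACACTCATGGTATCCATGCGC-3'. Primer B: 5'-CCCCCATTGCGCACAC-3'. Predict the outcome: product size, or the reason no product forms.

Yes — a 78 bp product.

Primer A (CACACTCATGGTATCCATGCGC) matches the top strand at positions 36–57; it acts as a forward primer.
Primer B's reverse complement is GTGTGCGCAATGGGGG, matching the top strand at positions 98–113; it acts as a reverse primer.
The 3' ends face each other across positions 36–113, giving a 78 bp product.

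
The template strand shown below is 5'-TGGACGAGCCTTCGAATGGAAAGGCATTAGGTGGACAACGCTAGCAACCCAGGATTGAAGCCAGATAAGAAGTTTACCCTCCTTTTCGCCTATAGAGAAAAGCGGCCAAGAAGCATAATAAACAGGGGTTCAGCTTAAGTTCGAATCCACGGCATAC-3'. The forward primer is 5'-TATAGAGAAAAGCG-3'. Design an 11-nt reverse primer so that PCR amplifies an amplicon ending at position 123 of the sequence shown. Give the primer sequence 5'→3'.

5'-GTTTATTATGC-3'

The forward primer binds at positions 91–104; the product's 3' end on the top strand is position 123.
The reverse primer anneals to the top strand over positions 113–123, i.e. to GCATAATAAAC.
Its sequence written 5'→3' is the reverse complement: GTTTATTATGC.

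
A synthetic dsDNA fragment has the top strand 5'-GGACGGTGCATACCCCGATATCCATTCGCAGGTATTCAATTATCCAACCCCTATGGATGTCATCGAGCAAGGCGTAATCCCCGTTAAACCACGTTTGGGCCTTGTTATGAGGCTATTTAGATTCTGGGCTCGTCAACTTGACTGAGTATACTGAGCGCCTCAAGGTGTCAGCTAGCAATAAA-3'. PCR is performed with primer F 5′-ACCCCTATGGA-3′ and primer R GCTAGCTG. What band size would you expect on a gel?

The forward primer matches the template at positions 47–57.
Taking the reverse complement of GCTAGCTG gives CAGCTAGC, found at positions 169–176 on the template; the primer anneals here to the top strand with its 3' end pointing upstream.
Amplicon spans positions 47–176: 130 bp.

130 bp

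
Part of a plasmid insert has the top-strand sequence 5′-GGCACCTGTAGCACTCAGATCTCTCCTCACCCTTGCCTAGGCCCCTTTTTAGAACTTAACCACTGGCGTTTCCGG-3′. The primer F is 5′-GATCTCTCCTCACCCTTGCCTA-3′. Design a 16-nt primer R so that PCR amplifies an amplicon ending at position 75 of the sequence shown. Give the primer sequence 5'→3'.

The forward primer binds at positions 18–39; the product's 3' end on the top strand is position 75.
The reverse primer anneals to the top strand over positions 60–75, i.e. to CCACTGGCGTTTCCGG.
Its sequence written 5'→3' is the reverse complement: CCGGAAACGCCAGTGG.

5'-CCGGAAACGCCAGTGG-3'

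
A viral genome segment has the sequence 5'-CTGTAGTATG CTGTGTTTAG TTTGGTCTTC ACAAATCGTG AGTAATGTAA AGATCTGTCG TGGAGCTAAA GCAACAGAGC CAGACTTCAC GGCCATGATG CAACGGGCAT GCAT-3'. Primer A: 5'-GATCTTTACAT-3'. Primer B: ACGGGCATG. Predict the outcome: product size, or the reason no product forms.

Primer A (GATCTTTACAT) has reverse complement ATGTAAAGATC, which matches the top strand at positions 45–55; primer A anneals to the top strand there with its 3' end pointing upstream toward position 45.
Primer B (ACGGGCATG) matches the top strand directly at positions 103–111; it anneals to the bottom strand with its 3' end pointing downstream toward position 111.
The 3' ends diverge (primer A extends toward position 1, primer B toward position 114), so the primers never converge on a shared product.

No product — the primers' 3' ends point away from each other.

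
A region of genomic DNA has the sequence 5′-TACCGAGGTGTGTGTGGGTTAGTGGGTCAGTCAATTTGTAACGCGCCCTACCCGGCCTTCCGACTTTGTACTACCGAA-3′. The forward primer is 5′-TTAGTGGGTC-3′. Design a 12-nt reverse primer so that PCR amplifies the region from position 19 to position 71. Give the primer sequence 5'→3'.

5'-GTACAAAGTCGG-3'

The product's 3' end on the top strand is position 71.
The reverse primer anneals to the top strand over positions 60–71, i.e. to CCGACTTTGTAC.
Its sequence written 5'→3' is the reverse complement: GTACAAAGTCGG.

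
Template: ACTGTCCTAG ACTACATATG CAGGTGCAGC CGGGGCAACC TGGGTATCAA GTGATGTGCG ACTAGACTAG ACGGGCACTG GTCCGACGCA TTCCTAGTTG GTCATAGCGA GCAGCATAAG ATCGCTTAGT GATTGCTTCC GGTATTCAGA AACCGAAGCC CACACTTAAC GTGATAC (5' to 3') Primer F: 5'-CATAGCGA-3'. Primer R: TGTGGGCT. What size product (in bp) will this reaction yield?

62 bp

Forward primer CATAGCGA is found on the top strand at positions 103–110.
Taking the reverse complement of TGTGGGCT gives AGCCCACA, found at positions 157–164 on the template; the primer anneals here to the top strand with its 3' end pointing upstream.
Product length = (reverse-primer end) − (forward-primer start) + 1 = 164 − 103 + 1 = 62 bp.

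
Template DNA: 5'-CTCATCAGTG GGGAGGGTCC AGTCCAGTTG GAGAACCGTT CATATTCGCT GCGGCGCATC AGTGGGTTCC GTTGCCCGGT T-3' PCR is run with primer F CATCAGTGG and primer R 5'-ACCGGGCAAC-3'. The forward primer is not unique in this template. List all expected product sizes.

The forward primer CATCAGTGG matches the top strand at positions 3–11, 57–65.
The reverse primer's reverse complement is GTTGCCCGGT, matching at positions 71–80.
Each forward site pairs with the reverse site to give a product ending at position 80: sizes 78, 24 bp.

78 bp, 24 bp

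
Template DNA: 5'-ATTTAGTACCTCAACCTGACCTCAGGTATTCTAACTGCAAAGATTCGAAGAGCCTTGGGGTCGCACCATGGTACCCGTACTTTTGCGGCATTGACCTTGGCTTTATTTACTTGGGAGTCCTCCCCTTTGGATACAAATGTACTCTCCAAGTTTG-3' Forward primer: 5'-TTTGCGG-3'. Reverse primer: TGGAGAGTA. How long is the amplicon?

The forward primer matches the template at positions 82–88.
The reverse primer's reverse complement is TACTCTCCA, which matches the template at positions 140–148.
Amplicon spans positions 82–148: 67 bp.

67 bp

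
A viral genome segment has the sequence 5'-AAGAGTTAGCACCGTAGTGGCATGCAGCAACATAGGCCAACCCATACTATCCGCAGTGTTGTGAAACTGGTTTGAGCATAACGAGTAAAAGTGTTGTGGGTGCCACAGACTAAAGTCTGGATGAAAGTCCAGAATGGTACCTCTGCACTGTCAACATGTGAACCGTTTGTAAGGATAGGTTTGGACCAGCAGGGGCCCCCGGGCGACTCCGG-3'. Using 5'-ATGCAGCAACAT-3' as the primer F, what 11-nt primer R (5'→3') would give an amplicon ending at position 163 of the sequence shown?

5'-GTTCACATGTT-3'

The forward primer binds at positions 22–33; the product's 3' end on the top strand is position 163.
The reverse primer anneals to the top strand over positions 153–163, i.e. to AACATGTGAAC.
Its sequence written 5'→3' is the reverse complement: GTTCACATGTT.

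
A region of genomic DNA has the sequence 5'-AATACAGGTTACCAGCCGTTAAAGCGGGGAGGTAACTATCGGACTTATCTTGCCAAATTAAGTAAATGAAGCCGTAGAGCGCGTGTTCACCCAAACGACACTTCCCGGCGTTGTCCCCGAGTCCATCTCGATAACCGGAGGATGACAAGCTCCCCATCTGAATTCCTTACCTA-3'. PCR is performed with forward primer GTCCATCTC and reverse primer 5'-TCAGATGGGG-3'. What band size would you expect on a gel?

The forward primer matches the template at positions 121–129.
Reverse complement of the reverse primer: CCCCATCTGA. This occurs on the top strand at positions 152–161.
Amplicon spans positions 121–161: 41 bp.

41 bp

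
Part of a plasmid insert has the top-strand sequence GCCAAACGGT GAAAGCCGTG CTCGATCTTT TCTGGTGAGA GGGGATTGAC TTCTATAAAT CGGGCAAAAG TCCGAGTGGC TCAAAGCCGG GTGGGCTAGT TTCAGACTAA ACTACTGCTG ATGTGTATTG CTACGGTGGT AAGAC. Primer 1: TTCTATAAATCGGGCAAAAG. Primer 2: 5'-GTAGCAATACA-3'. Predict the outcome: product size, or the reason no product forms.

Yes — an 84 bp product.

Primer 1 (TTCTATAAATCGGGCAAAAG) matches the top strand at positions 51–70; it acts as a forward primer.
Primer 2's reverse complement is TGTATTGCTAC, matching the top strand at positions 124–134; it acts as a reverse primer.
The 3' ends face each other across positions 51–134, giving an 84 bp product.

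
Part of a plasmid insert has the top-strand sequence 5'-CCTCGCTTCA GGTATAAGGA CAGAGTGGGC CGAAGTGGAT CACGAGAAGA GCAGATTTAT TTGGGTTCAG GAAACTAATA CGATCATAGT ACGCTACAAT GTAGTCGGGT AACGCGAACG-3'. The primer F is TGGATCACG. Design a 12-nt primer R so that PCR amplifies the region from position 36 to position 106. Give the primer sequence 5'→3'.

The product's 3' end on the top strand is position 106.
The reverse primer anneals to the top strand over positions 95–106, i.e. to TACAATGTAGTC.
Its sequence written 5'→3' is the reverse complement: GACTACATTGTA.

5'-GACTACATTGTA-3'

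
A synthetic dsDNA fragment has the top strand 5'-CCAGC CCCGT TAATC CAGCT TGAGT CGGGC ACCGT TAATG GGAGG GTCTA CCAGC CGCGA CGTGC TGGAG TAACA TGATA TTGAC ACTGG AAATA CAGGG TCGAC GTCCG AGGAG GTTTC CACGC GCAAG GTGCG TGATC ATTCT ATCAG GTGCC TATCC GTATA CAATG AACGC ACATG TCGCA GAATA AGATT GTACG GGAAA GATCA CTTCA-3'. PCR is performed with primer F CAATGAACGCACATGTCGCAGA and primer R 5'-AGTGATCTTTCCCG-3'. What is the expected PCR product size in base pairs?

Forward primer CAATGAACGCACATGTCGCAGA is found on the top strand at positions 166–187.
Reverse complement of the reverse primer: CGGGAAAGATCACT. This occurs on the top strand at positions 199–212.
Amplicon spans positions 166–212: 47 bp.

47 bp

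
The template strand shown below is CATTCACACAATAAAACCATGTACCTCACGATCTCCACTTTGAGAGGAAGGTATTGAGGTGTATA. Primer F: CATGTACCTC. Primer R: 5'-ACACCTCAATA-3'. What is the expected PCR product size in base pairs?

45 bp

Forward primer CATGTACCTC is found on the top strand at positions 18–27.
The reverse primer's reverse complement is TATTGAGGTGT, which matches the template at positions 52–62.
Product length = (reverse-primer end) − (forward-primer start) + 1 = 62 − 18 + 1 = 45 bp.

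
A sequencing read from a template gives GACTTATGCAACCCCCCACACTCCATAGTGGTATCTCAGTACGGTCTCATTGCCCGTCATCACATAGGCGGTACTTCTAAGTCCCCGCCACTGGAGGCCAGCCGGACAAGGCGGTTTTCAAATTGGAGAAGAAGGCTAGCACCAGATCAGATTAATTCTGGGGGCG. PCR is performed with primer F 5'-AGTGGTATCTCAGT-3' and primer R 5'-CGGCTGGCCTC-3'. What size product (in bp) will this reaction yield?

78 bp

Scanning the template, AGTGGTATCTCAGT occurs at positions 27–40; this primer anneals to the bottom strand there with its 3' end pointing downstream.
Reverse complement of the reverse primer: GAGGCCAGCCG. This occurs on the top strand at positions 94–104.
Product length = (reverse-primer end) − (forward-primer start) + 1 = 104 − 27 + 1 = 78 bp.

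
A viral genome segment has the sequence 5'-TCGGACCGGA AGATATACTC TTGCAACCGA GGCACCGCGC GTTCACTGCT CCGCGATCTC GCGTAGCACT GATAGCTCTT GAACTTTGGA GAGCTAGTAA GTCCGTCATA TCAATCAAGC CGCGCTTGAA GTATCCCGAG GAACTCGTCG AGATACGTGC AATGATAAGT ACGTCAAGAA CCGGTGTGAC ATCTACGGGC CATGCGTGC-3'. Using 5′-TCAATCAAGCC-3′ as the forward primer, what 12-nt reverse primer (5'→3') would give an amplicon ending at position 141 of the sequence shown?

The forward primer binds at positions 111–121; the product's 3' end on the top strand is position 141.
The reverse primer anneals to the top strand over positions 130–141, i.e. to AGTATCCCGAGG.
Its sequence written 5'→3' is the reverse complement: CCTCGGGATACT.

5'-CCTCGGGATACT-3'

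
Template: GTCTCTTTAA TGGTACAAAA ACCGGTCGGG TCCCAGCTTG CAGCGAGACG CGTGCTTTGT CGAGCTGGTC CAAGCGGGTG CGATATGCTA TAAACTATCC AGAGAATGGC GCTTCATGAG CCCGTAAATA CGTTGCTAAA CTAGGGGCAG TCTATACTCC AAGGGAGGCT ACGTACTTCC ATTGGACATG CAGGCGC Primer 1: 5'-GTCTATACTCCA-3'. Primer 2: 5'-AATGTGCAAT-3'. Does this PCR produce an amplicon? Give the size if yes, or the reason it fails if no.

Primer 2 (AATGTGCAAT) does not match the top strand, and its reverse complement ATTGCACATT does not match either.
With no annealing site for primer 2, no amplification occurs.

No product — primer 2 has no binding site in the template.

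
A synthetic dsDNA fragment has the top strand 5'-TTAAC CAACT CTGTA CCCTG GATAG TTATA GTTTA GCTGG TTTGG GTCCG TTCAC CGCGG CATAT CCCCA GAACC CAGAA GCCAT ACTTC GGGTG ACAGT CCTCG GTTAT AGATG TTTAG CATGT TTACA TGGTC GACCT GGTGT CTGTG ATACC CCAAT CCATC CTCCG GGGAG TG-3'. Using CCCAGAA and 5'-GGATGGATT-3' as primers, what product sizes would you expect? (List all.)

The forward primer CCCAGAA matches the top strand at positions 67–73, 74–80.
The reverse primer's reverse complement is AATCCATCC, matching at positions 158–166.
Each forward site pairs with the reverse site to give a product ending at position 166: sizes 100, 93 bp.

100 bp, 93 bp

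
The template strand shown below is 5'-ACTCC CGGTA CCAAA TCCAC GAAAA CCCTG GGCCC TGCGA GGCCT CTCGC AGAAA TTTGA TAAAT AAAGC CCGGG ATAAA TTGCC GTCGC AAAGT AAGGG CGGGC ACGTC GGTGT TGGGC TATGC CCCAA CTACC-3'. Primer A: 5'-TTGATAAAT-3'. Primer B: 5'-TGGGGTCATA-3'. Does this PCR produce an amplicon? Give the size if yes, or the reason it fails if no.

No product — primer B has no binding site in the template.

Primer B (TGGGGTCATA) does not match the top strand, and its reverse complement TATGACCCCA does not match either.
With no annealing site for primer B, no amplification occurs.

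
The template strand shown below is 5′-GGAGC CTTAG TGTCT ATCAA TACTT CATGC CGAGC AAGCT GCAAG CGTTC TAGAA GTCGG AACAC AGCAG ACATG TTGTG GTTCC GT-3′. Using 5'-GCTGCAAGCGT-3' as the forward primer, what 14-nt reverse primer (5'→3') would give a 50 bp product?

5'-ACGGAACCACAACA-3'

The forward primer binds at positions 38–48, so a 50 bp product ends at position 38 + 50 − 1 = 87.
The reverse primer anneals to the top strand over positions 74–87, i.e. to TGTTGTGGTTCCGT.
Its sequence written 5'→3' is the reverse complement: ACGGAACCACAACA.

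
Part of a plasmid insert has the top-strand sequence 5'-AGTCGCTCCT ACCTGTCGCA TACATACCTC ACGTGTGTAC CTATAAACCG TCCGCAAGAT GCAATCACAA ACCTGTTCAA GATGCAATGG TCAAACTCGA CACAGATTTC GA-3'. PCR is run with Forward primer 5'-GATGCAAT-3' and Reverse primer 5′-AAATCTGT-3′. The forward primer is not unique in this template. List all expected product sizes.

52 bp, 29 bp

The forward primer GATGCAAT matches the top strand at positions 58–65, 81–88.
The reverse primer's reverse complement is ACAGATTT, matching at positions 102–109.
Each forward site pairs with the reverse site to give a product ending at position 109: sizes 52, 29 bp.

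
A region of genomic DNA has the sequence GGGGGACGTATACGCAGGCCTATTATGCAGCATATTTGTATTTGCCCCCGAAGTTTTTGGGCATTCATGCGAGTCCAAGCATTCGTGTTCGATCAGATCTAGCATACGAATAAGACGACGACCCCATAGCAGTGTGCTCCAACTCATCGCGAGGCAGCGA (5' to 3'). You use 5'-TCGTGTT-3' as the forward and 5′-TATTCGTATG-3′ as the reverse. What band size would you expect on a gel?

30 bp

Forward primer TCGTGTT is found on the top strand at positions 83–89.
The reverse primer's reverse complement is CATACGAATA, which matches the template at positions 103–112.
Product length = (reverse-primer end) − (forward-primer start) + 1 = 112 − 83 + 1 = 30 bp.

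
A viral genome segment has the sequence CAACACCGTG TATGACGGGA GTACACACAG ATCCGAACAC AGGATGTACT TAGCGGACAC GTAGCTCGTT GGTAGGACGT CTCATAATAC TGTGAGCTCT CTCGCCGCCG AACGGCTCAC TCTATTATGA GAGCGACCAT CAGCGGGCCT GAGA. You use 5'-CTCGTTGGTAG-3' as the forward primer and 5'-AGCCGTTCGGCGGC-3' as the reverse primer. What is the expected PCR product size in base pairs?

53 bp

Forward primer CTCGTTGGTAG is found on the top strand at positions 65–75.
The reverse primer's reverse complement is GCCGCCGAACGGCT, which matches the template at positions 104–117.
Amplicon spans positions 65–117: 53 bp.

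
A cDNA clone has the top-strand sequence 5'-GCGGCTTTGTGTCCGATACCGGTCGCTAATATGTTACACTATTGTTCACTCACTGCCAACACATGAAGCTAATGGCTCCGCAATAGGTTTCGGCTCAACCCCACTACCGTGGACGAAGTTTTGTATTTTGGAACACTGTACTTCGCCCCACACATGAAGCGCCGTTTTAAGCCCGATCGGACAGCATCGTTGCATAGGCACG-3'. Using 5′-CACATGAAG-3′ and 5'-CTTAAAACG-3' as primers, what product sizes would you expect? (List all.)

The forward primer CACATGAAG matches the top strand at positions 60–68, 151–159.
The reverse primer's reverse complement is CGTTTTAAG, matching at positions 163–171.
Each forward site pairs with the reverse site to give a product ending at position 171: sizes 112, 21 bp.

112 bp, 21 bp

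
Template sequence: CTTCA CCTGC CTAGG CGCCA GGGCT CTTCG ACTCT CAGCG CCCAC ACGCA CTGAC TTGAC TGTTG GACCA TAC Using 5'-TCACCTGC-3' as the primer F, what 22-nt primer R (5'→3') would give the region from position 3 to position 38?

The product's 3' end on the top strand is position 38.
The reverse primer anneals to the top strand over positions 17–38, i.e. to GCCAGGGCTCTTCGACTCTCAG.
Its sequence written 5'→3' is the reverse complement: CTGAGAGTCGAAGAGCCCTGGC.

5'-CTGAGAGTCGAAGAGCCCTGGC-3'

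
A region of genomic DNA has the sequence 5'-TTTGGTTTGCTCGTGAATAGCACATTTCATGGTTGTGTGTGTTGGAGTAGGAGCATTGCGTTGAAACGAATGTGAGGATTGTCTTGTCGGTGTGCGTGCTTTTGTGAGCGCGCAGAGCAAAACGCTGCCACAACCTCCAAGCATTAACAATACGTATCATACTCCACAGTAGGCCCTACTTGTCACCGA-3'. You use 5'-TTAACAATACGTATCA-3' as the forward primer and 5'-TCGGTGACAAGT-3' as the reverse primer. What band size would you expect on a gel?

Scanning the template, TTAACAATACGTATCA occurs at positions 144–159; this primer anneals to the bottom strand there with its 3' end pointing downstream.
The reverse primer's reverse complement is ACTTGTCACCGA, which matches the template at positions 178–189.
Amplicon spans positions 144–189: 46 bp.

46 bp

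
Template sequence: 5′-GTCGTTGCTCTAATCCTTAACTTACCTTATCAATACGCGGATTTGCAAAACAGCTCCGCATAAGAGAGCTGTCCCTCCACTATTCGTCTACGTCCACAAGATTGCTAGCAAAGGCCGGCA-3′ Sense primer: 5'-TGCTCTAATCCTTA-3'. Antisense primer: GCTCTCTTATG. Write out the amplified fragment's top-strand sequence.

5'-TGCTCTAATCCTTAACTTACCTTATCAATACGCGGATTTGCAAAACAGCTCCGCATAAGAGAGC-3'

Forward primer TGCTCTAATCCTTA is found on the top strand at positions 6–19.
Taking the reverse complement of GCTCTCTTATG gives CATAAGAGAGC, found at positions 59–69 on the template; the primer anneals here to the top strand with its 3' end pointing upstream.
The product is the template from position 6 through 69 (64 bp).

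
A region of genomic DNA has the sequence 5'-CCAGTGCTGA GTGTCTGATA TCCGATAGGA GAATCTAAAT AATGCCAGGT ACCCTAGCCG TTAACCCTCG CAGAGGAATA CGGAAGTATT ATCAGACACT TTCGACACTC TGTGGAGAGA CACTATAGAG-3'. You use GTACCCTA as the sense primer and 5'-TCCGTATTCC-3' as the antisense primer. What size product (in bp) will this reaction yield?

36 bp

Scanning the template, GTACCCTA occurs at positions 49–56; this primer anneals to the bottom strand there with its 3' end pointing downstream.
Taking the reverse complement of TCCGTATTCC gives GGAATACGGA, found at positions 75–84 on the template; the primer anneals here to the top strand with its 3' end pointing upstream.
The product runs from position 49 to position 84, so its length is 84 − 49 + 1 = 36 bp.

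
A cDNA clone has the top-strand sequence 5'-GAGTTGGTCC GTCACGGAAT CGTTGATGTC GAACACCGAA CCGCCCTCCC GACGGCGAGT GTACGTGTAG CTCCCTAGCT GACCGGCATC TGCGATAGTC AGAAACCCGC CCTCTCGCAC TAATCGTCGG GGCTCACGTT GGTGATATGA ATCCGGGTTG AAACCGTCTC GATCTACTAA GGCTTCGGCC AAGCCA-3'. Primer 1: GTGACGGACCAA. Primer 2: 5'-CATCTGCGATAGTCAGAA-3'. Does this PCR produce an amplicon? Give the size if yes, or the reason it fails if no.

No product — the primers' 3' ends point away from each other.

Primer 1 (GTGACGGACCAA) has reverse complement TTGGTCCGTCAC, which matches the top strand at positions 4–15; primer 1 anneals to the top strand there with its 3' end pointing upstream toward position 4.
Primer 2 (CATCTGCGATAGTCAGAA) matches the top strand directly at positions 87–104; it anneals to the bottom strand with its 3' end pointing downstream toward position 104.
The 3' ends diverge (primer 1 extends toward position 1, primer 2 toward position 196), so the primers never converge on a shared product.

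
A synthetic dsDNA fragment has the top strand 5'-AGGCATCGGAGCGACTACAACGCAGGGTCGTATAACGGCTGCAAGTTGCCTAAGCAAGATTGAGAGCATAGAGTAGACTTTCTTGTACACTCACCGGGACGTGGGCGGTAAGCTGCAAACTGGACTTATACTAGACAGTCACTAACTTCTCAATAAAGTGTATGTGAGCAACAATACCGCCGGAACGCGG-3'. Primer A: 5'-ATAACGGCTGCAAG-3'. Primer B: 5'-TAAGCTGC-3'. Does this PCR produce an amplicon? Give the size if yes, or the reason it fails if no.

No product — both primers anneal to the same strand and extend in the same direction.

Primer A (ATAACGGCTGCAAG) matches the top strand at positions 32–45 (3' end points downstream).
Primer B (TAAGCTGC) also matches the top strand directly, at positions 109–116 — its reverse complement GCAGCTTA is not present.
Both primers anneal to the bottom strand with 3' ends pointing the same way, so neither can prime synthesis back toward the other.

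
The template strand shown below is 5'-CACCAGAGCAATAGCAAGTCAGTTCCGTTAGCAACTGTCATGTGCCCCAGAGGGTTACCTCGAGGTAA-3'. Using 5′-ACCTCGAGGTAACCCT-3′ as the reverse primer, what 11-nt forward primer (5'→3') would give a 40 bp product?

5'-GTTAGCAACTG-3'

The reverse primer's reverse complement AGGGTTACCTCGAGGT matches the template at positions 51–66, so the product ends at position 66.
A 40 bp product then starts at position 66 − 40 + 1 = 27.
The forward primer is identical to the top strand there: GTTAGCAACTG.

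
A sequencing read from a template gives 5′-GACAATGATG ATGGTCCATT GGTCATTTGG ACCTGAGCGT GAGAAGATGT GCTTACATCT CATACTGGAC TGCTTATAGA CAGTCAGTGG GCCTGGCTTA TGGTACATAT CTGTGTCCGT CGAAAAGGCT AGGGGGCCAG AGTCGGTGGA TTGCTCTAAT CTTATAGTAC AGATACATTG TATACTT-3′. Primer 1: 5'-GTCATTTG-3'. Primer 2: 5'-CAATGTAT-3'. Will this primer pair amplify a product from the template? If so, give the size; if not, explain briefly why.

Yes — a 159 bp product.

Primer 1 (GTCATTTG) matches the top strand at positions 22–29; it acts as a forward primer.
Primer 2's reverse complement is ATACATTG, matching the top strand at positions 173–180; it acts as a reverse primer.
The 3' ends face each other across positions 22–180, giving a 159 bp product.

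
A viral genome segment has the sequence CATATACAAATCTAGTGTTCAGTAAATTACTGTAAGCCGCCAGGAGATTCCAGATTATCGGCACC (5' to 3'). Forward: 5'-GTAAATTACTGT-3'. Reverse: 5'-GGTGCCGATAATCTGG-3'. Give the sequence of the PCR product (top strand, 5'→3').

The forward primer matches the template at positions 22–33.
Taking the reverse complement of GGTGCCGATAATCTGG gives CCAGATTATCGGCACC, found at positions 50–65 on the template; the primer anneals here to the top strand with its 3' end pointing upstream.
The product is the template from position 22 through 65 (44 bp).

5'-GTAAATTACTGTAAGCCGCCAGGAGATTCCAGATTATCGGCACC-3'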